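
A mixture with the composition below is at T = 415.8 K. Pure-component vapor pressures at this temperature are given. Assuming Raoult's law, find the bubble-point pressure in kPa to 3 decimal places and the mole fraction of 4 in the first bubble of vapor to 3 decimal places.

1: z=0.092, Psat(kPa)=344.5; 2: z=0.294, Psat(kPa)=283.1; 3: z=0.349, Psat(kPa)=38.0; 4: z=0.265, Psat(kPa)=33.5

Pbub = 137.065 kPa, y_4 = 0.065

At the bubble point ψ → 0, so ΣzᵢKᵢ = 1 with Kᵢ = Pᵢˢᵃᵗ/P ⇒ P = ΣzᵢPᵢˢᵃᵗ.
P = 0.092·344.5 + 0.294·283.1 + 0.349·38.0 + 0.265·33.5 = 137.065 kPa
yᵢ = zᵢPᵢˢᵃᵗ/P ⇒ y_4 = 0.265·33.5/137.065 = 0.065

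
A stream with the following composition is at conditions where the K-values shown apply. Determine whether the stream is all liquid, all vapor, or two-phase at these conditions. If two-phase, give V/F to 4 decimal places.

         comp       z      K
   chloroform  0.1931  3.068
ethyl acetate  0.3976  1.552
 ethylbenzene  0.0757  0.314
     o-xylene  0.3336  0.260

two-phase, V/F = 0.3686

ΣzᵢKᵢ = 1.3200; Σzᵢ/Kᵢ = 1.8433.
Both exceed 1, so a two-phase solution exists.
Material balance + equilibrium reduce to Σ zᵢ(Kᵢ−1)/(1+ψ(Kᵢ−1)) = 0.
Iterate (Newton) starting at ψ = 0.5:
  ψ = 0.5000: g = -0.10256, g' = -0.8168 → ψ = 0.3744
  ψ = 0.3744: g = -0.00442, g' = -0.7596 → ψ = 0.3686
Converged at ψ = 0.3686.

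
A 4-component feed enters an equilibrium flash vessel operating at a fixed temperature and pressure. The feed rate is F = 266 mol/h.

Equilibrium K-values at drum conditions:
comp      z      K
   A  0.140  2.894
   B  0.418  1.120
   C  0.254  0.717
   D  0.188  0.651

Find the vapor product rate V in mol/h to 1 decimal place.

Material balance + equilibrium reduce to Σ zᵢ(Kᵢ−1)/(1+V/F(Kᵢ−1)) = 0.
Check two-phase: ΣzᵢKᵢ = 1.178 > 1 and Σzᵢ/Kᵢ = 1.065 > 1, so g(0) = 0.178 > 0 and g(1) = -0.065 < 0.
Newton iteration, V/F⁰ = 0.5:
  V/F = 0.500: g = 0.0203, g' = -0.199 → V/F = 0.602
  V/F = 0.602: g = 0.0010, g' = -0.181 → V/F = 0.607
Converged at V/F = 0.607.
Then V = V/F·F = 0.6074·266 = 161.6 mol/h and L = F − V = 104.4 mol/h.

V = 161.6 mol/h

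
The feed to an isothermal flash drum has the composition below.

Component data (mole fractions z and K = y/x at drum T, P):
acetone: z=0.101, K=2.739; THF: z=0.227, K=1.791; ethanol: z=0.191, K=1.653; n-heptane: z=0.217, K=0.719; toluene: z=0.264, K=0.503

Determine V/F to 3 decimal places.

Material balance + equilibrium reduce to Σ zᵢ(Kᵢ−1)/(1+V/F(Kᵢ−1)) = 0.
Feasibility: ΣzᵢKᵢ = 1.288, Σzᵢ/Kᵢ = 1.106 — both > 1, two phases present.
Newton–Raphson from V/F = 0.37:
  V/F = 0.370: g = 0.1174, g' = -0.370 → V/F = 0.687
  V/F = 0.687: g = 0.0076, g' = -0.339 → V/F = 0.710
Converged at V/F = 0.710.

V/F = 0.710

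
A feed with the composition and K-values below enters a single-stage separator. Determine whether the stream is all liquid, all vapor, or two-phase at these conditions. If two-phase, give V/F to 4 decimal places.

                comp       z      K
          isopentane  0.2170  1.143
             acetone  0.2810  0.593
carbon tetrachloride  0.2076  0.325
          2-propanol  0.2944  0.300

ΣzᵢKᵢ = 0.5705; Σzᵢ/Kᵢ = 2.2838.
Since ΣzᵢKᵢ < 1 the mixture is below its bubble point — single liquid phase.

all liquid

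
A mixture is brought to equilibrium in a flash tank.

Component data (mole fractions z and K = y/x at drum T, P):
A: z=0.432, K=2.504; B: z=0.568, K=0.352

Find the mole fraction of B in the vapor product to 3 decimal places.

y_B = 0.246

Material balance + equilibrium reduce to Σ zᵢ(Kᵢ−1)/(1+V/F(Kᵢ−1)) = 0.
Feasibility: ΣzᵢKᵢ = 1.282, Σzᵢ/Kᵢ = 1.786 — both > 1, two phases present.
Newton iteration, V/F⁰ = 0.5:
  V/F = 0.500: g = -0.1736, g' = -0.840 → V/F = 0.293
  V/F = 0.293: g = -0.0036, g' = -0.834 → V/F = 0.289
Converged at V/F = 0.289.
Compositions from xᵢ = zᵢ/(1+V/F(Kᵢ−1)), yᵢ = Kᵢxᵢ:
  A: x = 0.301, y = 0.754
  B: x = 0.699, y = 0.246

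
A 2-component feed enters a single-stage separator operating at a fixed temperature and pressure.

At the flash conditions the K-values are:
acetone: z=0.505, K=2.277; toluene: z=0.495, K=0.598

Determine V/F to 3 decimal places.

V/F = 0.869

Material balance + equilibrium reduce to Σ zᵢ(Kᵢ−1)/(1+V/F(Kᵢ−1)) = 0.
g(0) = ΣzᵢKᵢ − 1 = 0.446 and g(1) = 1 − Σzᵢ/Kᵢ = -0.050, so a root lies in (0, 1).
Binary case is linear: z₁(K₁−1)(1+V/F(K₂−1)) + z₂(K₂−1)(1+V/F(K₁−1)) = 0
⇒ V/F = [z₁(K₁−1)+z₂(K₂−1)] / [−(K₁−1)(K₂−1)] = 0.4459/0.5134 = 0.869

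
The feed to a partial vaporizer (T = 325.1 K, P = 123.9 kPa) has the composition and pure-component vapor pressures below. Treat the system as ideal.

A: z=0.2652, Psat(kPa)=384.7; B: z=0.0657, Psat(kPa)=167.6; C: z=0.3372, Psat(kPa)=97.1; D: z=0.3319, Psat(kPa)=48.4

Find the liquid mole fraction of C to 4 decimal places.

x_C = 0.3657

Raoult's law: Kᵢ = Pᵢˢᵃᵗ/P = Pᵢˢᵃᵗ/123.9.
  K_A = 384.7/123.9 = 3.104923, K_B = 167.6/123.9 = 1.352704, K_C = 97.1/123.9 = 0.783697, K_D = 48.4/123.9 = 0.390638
Rachford–Rice: g(V/F) = Σ zᵢ(Kᵢ−1)/(1+V/F(Kᵢ−1)) = 0.
g(0) = ΣzᵢKᵢ − 1 = 0.3062 and g(1) = 1 − Σzᵢ/Kᵢ = -0.4139, so a root lies in (0, 1).
Iterate (Newton) starting at V/F = 0.5:
  V/F = 0.5000: g = -0.08098, g' = -0.5596 → V/F = 0.3553
  V/F = 0.3553: g = 0.00282, g' = -0.6103 → V/F = 0.3599
Converged at V/F = 0.3599.
Compositions from xᵢ = zᵢ/(1+V/F(Kᵢ−1)), yᵢ = Kᵢxᵢ:
  A: x = 0.1509, y = 0.4685
  B: x = 0.0583, y = 0.0789
  C: x = 0.3657, y = 0.2866
  D: x = 0.4251, y = 0.1661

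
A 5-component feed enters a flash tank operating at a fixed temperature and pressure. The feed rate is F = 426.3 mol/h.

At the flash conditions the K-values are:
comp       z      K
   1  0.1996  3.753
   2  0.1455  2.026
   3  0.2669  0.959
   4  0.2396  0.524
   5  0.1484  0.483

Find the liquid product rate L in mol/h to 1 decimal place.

L = 154.3 mol/h

Let β = V/F and solve Σ zᵢ(Kᵢ−1)/(1+β(Kᵢ−1)) = 0.
g(0) = ΣzᵢKᵢ − 1 = 0.4971 and g(1) = 1 − Σzᵢ/Kᵢ = -0.1678, so a root lies in (0, 1).
Newton iteration, β⁰ = 0.5:
  β = 0.5000: g = 0.06558, g' = -0.5009 → β = 0.6309
  β = 0.6309: g = 0.00329, g' = -0.4571 → β = 0.6381
Converged at β = 0.6381.
Then V = β·F = 0.6381·426.3 = 272.0 mol/h and L = F − V = 154.3 mol/h.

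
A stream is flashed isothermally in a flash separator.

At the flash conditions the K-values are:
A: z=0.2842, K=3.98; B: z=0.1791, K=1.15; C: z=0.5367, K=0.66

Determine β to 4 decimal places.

Newton–Raphson from β = 0.34:
  β = 0.3400: g = 0.23991, g' = -0.7057 → β = 0.6800
  β = 0.6800: g = 0.06688, g' = -0.3839 → β = 0.8542
  β = 0.8542: g = 0.00552, g' = -0.3272 → β = 0.8711
  β = 0.8711: g = 0.00003, g' = -0.3236 → β = 0.8712
Converged at β = 0.8712.

β = 0.8712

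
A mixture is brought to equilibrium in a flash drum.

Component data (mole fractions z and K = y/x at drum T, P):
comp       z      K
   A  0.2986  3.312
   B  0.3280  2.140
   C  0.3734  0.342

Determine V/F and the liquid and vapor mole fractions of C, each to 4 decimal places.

Newton iteration, V/F⁰ = 0.5:
  V/F = 0.5000: g = 0.19221, g' = -0.8754 → V/F = 0.7196
  V/F = 0.7196: g = -0.00204, g' = -0.9368 → V/F = 0.7174
Converged at V/F = 0.7174.
Compositions from xᵢ = zᵢ/(1+V/F(Kᵢ−1)), yᵢ = Kᵢxᵢ:
  A: x = 0.1123, y = 0.3720
  B: x = 0.1804, y = 0.3861
  C: x = 0.7072, y = 0.2419

V/F = 0.7174, x_C = 0.7072, y_C = 0.2419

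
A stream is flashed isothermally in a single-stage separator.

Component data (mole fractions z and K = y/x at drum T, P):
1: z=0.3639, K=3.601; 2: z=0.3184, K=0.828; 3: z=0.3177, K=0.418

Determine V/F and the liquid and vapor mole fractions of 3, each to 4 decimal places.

Rachford–Rice: g(V/F) = Σ zᵢ(Kᵢ−1)/(1+V/F(Kᵢ−1)) = 0.
g(0) = ΣzᵢKᵢ − 1 = 0.7068 and g(1) = 1 − Σzᵢ/Kᵢ = -0.2456, so a root lies in (0, 1).
Newton iteration, V/F⁰ = 0.5:
  V/F = 0.5000: g = 0.09072, g' = -0.6905 → V/F = 0.6314
  V/F = 0.6314: g = 0.00447, g' = -0.6335 → V/F = 0.6384
Converged at V/F = 0.6384.
Compositions from xᵢ = zᵢ/(1+V/F(Kᵢ−1)), yᵢ = Kᵢxᵢ:
  1: x = 0.1368, y = 0.4925
  2: x = 0.3577, y = 0.2962
  3: x = 0.5055, y = 0.2113

V/F = 0.6384, x_3 = 0.5055, y_3 = 0.2113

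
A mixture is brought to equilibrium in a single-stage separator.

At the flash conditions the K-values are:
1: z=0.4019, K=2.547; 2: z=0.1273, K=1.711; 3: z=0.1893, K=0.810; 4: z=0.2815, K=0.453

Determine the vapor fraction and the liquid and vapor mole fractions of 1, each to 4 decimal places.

ψ = 0.8388, x_1 = 0.1749, y_1 = 0.4455

Rachford–Rice: g(ψ) = Σ zᵢ(Kᵢ−1)/(1+ψ(Kᵢ−1)) = 0.
Feasibility: ΣzᵢKᵢ = 1.5223, Σzᵢ/Kᵢ = 1.0873 — both > 1, two phases present.
Newton iteration, ψ⁰ = 0.37:
  ψ = 0.3700: g = 0.23533, g' = -0.5697 → ψ = 0.7831
  ψ = 0.7831: g = 0.02766, g' = -0.4904 → ψ = 0.8395
  ψ = 0.8395: g = -0.00038, g' = -0.5049 → ψ = 0.8388
Converged at ψ = 0.8388.
Compositions from xᵢ = zᵢ/(1+ψ(Kᵢ−1)), yᵢ = Kᵢxᵢ:
  1: x = 0.1749, y = 0.4455
  2: x = 0.0797, y = 0.1364
  3: x = 0.2252, y = 0.1824
  4: x = 0.5201, y = 0.2356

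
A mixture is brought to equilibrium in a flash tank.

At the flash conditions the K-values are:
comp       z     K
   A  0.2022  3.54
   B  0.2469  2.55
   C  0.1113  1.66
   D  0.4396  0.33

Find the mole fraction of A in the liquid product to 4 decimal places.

x_A = 0.0836

Rachford–Rice: g(V/F) = Σ zᵢ(Kᵢ−1)/(1+V/F(Kᵢ−1)) = 0.
Check two-phase: ΣzᵢKᵢ = 1.6752 > 1 and Σzᵢ/Kᵢ = 1.5531 > 1, so g(0) = 0.6752 > 0 and g(1) = -0.5531 < 0.
Newton–Raphson from V/F = 0.5:
  V/F = 0.5000: g = 0.05418, g' = -0.9151 → V/F = 0.5592
  V/F = 0.5592: g = -0.00015, g' = -0.9234 → V/F = 0.5590
Converged at V/F = 0.5590.
Compositions from xᵢ = zᵢ/(1+V/F(Kᵢ−1)), yᵢ = Kᵢxᵢ:
  A: x = 0.0836, y = 0.2958
  B: x = 0.1323, y = 0.3373
  C: x = 0.0813, y = 0.1350
  D: x = 0.7029, y = 0.2319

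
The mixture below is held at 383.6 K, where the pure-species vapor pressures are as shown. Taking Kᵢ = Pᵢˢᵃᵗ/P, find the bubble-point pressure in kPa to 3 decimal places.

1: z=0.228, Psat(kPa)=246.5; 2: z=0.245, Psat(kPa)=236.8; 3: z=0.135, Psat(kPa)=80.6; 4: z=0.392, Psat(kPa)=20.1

At the bubble point ψ → 0, so ΣzᵢKᵢ = 1 with Kᵢ = Pᵢˢᵃᵗ/P ⇒ P = ΣzᵢPᵢˢᵃᵗ.
P = 0.228·246.5 + 0.245·236.8 + 0.135·80.6 + 0.392·20.1 = 132.978 kPa

Pbub = 132.978 kPa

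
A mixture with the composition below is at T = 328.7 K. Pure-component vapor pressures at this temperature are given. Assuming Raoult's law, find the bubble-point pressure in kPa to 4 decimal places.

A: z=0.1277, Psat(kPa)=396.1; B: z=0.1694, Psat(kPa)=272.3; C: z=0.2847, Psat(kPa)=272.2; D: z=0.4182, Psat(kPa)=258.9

At the bubble point ψ → 0, so ΣzᵢKᵢ = 1 with Kᵢ = Pᵢˢᵃᵗ/P ⇒ P = ΣzᵢPᵢˢᵃᵗ.
P = 0.1277·396.1 + 0.1694·272.3 + 0.2847·272.2 + 0.4182·258.9 = 282.4769 kPa

Pbub = 282.4769 kPa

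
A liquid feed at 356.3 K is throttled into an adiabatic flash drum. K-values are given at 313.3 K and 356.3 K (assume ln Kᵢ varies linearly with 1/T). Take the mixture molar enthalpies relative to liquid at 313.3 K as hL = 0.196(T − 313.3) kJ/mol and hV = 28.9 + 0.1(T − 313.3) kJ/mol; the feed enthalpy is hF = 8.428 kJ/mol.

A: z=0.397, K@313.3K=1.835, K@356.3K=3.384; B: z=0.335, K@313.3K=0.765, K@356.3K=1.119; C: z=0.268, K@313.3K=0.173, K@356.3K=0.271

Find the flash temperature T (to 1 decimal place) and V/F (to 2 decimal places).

T = 320.7 K, V/F = 0.25

Adiabatic flash: solve Rachford–Rice at each trial T, then check hF = ψ·hV(T) + (1−ψ)·hL(T).
  T = 313.3 K: K = (1.835, 0.765, 0.173), RR gives ψ = 0.066, H_out = 1.894 kJ/mol
  T = 356.3 K: K = (3.384, 1.119, 0.271), RR gives ψ = 0.692, H_out = 25.563 kJ/mol
  T = 334.8 K: K = (2.541, 0.937, 0.220), RR gives ψ = 0.474, H_out = 16.927 kJ/mol
  T = 324.1 K: K = (2.173, 0.850, 0.196), RR gives ψ = 0.313, H_out = 10.826 kJ/mol
  T = 318.7 K: K = (2.000, 0.807, 0.184), RR gives ψ = 0.204, H_out = 6.851 kJ/mol
  T = 321.4 K: K = (2.085, 0.828, 0.190), RR gives ψ = 0.261, H_out = 8.938 kJ/mol
  T = 320.0 K: K = (2.041, 0.817, 0.187), RR gives ψ = 0.232, H_out = 7.883 kJ/mol
Linear interpolation between T = 320.0 (H_out = 7.883) and T = 321.4 (H_out = 8.938) on hF = 8.428 gives T ≈ 320.7 K, at which ψ = 0.25.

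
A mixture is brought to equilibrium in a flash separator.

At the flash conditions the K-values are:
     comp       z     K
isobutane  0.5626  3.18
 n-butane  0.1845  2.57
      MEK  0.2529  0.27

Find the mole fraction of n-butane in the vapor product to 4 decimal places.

y_n-butane = 0.1969

Material balance + equilibrium reduce to Σ zᵢ(Kᵢ−1)/(1+ψ(Kᵢ−1)) = 0.
Feasibility: ΣzᵢKᵢ = 2.3315, Σzᵢ/Kᵢ = 1.1854 — both > 1, two phases present.
Newton–Raphson from ψ = 0.5:
  ψ = 0.5000: g = 0.45837, g' = -1.0891 → ψ = 0.9209
  ψ = 0.9209: g = -0.03705, g' = -1.6262 → ψ = 0.8981
  ψ = 0.8981: g = -0.00124, g' = -1.5202 → ψ = 0.8973
Converged at ψ = 0.8973.
Compositions from xᵢ = zᵢ/(1+ψ(Kᵢ−1)), yᵢ = Kᵢxᵢ:
  isobutane: x = 0.1903, y = 0.6052
  n-butane: x = 0.0766, y = 0.1969
  MEK: x = 0.7331, y = 0.1979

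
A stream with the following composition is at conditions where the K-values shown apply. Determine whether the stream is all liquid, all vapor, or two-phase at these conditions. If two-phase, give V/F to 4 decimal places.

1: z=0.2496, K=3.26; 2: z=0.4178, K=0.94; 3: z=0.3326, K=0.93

ΣzᵢKᵢ = 1.5157; Σzᵢ/Kᵢ = 0.8787.
Since Σzᵢ/Kᵢ < 1 the mixture is above its dew point — single vapor phase.

all vapor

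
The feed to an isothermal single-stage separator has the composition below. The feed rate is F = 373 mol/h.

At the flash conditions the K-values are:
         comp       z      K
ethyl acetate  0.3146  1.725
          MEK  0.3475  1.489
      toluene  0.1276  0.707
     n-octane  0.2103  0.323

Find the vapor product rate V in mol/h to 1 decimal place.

V = 228.4 mol/h

Rachford–Rice: g(ψ) = Σ zᵢ(Kᵢ−1)/(1+ψ(Kᵢ−1)) = 0.
g(0) = ΣzᵢKᵢ − 1 = 0.2183 and g(1) = 1 − Σzᵢ/Kᵢ = -0.2473, so a root lies in (0, 1).
Newton iteration, ψ⁰ = 0.5:
  ψ = 0.5000: g = 0.04491, g' = -0.3780 → ψ = 0.6188
  ψ = 0.6188: g = -0.00278, g' = -0.4296 → ψ = 0.6123
Converged at ψ = 0.6123.
Then V = ψ·F = 0.6123·373 = 228.4 mol/h and L = F − V = 144.6 mol/h.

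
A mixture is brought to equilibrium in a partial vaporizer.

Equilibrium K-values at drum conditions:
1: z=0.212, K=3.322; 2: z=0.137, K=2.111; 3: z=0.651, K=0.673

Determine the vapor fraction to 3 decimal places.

Let ψ = V/F and solve Σ zᵢ(Kᵢ−1)/(1+ψ(Kᵢ−1)) = 0.
Check two-phase: ΣzᵢKᵢ = 1.432 > 1 and Σzᵢ/Kᵢ = 1.096 > 1, so g(0) = 0.432 > 0 and g(1) = -0.096 < 0.
Iterate (Newton) starting at ψ = 0.5:
  ψ = 0.500: g = 0.0712, g' = -0.414 → ψ = 0.672
  ψ = 0.672: g = 0.0066, g' = -0.344 → ψ = 0.691
Converged at ψ = 0.691.

ψ = 0.691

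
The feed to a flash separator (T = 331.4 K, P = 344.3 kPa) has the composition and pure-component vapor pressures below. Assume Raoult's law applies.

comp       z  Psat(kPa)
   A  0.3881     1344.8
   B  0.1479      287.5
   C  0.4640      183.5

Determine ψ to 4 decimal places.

ψ = 0.7383

Raoult's law: Kᵢ = Pᵢˢᵃᵗ/P = Pᵢˢᵃᵗ/344.3.
  K_A = 1344.8/344.3 = 3.905896, K_B = 287.5/344.3 = 0.835028, K_C = 183.5/344.3 = 0.532965
Rachford–Rice: g(ψ) = Σ zᵢ(Kᵢ−1)/(1+ψ(Kᵢ−1)) = 0.
g(0) = ΣzᵢKᵢ − 1 = 0.8867 and g(1) = 1 − Σzᵢ/Kᵢ = -0.1471, so a root lies in (0, 1).
Newton–Raphson from ψ = 0.53:
  ψ = 0.5300: g = 0.12926, g' = -0.6915 → ψ = 0.7169
  ψ = 0.7169: g = 0.01231, g' = -0.5786 → ψ = 0.7382
  ψ = 0.7382: g = 0.00007, g' = -0.5723 → ψ = 0.7383
Converged at ψ = 0.7383.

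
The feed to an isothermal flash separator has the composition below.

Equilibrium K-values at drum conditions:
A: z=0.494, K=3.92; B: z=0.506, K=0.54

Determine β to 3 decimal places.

β = 0.901

Material balance + equilibrium reduce to Σ zᵢ(Kᵢ−1)/(1+β(Kᵢ−1)) = 0.
Feasibility: ΣzᵢKᵢ = 2.210, Σzᵢ/Kᵢ = 1.063 — both > 1, two phases present.
Binary case is linear: z₁(K₁−1)(1+β(K₂−1)) + z₂(K₂−1)(1+β(K₁−1)) = 0
⇒ β = [z₁(K₁−1)+z₂(K₂−1)] / [−(K₁−1)(K₂−1)] = 1.2097/1.3432 = 0.901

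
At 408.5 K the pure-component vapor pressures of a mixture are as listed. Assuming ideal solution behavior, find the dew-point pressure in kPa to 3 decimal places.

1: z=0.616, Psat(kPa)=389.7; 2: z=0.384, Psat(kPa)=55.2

At the dew point ψ → 1, so Σzᵢ/Kᵢ = 1 with Kᵢ = Pᵢˢᵃᵗ/P ⇒ 1/P = Σzᵢ/Pᵢˢᵃᵗ.
1/P = 0.616/389.7 + 0.384/55.2 = 0.008537 ⇒ P = 117.134 kPa

Pdew = 117.134 kPa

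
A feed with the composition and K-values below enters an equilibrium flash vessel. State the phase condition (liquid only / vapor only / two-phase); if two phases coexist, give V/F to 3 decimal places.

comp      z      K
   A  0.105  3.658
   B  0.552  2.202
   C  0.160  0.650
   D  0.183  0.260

ΣzᵢKᵢ = 1.751; Σzᵢ/Kᵢ = 1.229.
Both exceed 1, so a two-phase solution exists.
Material balance + equilibrium reduce to Σ zᵢ(Kᵢ−1)/(1+ψ(Kᵢ−1)) = 0.
Iterate (Newton) starting at ψ = 0.44:
  ψ = 0.440: g = 0.2956, g' = -0.747 → ψ = 0.836
  ψ = 0.836: g = -0.0167, g' = -0.998 → ψ = 0.819
Converged at ψ = 0.819.

two-phase, V/F = 0.819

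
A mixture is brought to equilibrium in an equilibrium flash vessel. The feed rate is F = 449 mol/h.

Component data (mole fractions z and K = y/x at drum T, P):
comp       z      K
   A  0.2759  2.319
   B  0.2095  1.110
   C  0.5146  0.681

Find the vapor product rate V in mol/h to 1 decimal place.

V = 312.8 mol/h

Material balance + equilibrium reduce to Σ zᵢ(Kᵢ−1)/(1+V/F(Kᵢ−1)) = 0.
Feasibility: ΣzᵢKᵢ = 1.2228, Σzᵢ/Kᵢ = 1.0634 — both > 1, two phases present.
Newton–Raphson from V/F = 0.5:
  V/F = 0.5000: g = 0.04582, g' = -0.2507 → V/F = 0.6828
  V/F = 0.6828: g = 0.00304, g' = -0.2207 → V/F = 0.6966
Converged at V/F = 0.6966.
Then V = V/F·F = 0.6966·449 = 312.8 mol/h and L = F − V = 136.2 mol/h.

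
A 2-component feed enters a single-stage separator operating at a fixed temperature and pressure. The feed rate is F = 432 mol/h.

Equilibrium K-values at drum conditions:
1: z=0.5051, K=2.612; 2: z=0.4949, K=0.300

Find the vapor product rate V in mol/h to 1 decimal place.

Let ψ = V/F and solve Σ zᵢ(Kᵢ−1)/(1+ψ(Kᵢ−1)) = 0.
Feasibility: ΣzᵢKᵢ = 1.4678, Σzᵢ/Kᵢ = 1.8430 — both > 1, two phases present.
Iterate (Newton) starting at ψ = 0.5:
  ψ = 0.5000: g = -0.08213, g' = -0.9764 → ψ = 0.4159
  ψ = 0.4159: g = -0.00126, g' = -0.9530 → ψ = 0.4146
Converged at ψ = 0.4146.
Then V = ψ·F = 0.4146·432 = 179.1 mol/h and L = F − V = 252.9 mol/h.

V = 179.1 mol/h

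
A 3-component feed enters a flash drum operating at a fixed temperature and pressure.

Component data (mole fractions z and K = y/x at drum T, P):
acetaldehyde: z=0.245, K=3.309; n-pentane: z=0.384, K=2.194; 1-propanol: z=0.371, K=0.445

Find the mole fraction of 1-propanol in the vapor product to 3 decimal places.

Material balance + equilibrium reduce to Σ zᵢ(Kᵢ−1)/(1+V/F(Kᵢ−1)) = 0.
Check two-phase: ΣzᵢKᵢ = 1.818 > 1 and Σzᵢ/Kᵢ = 1.083 > 1, so g(0) = 0.818 > 0 and g(1) = -0.083 < 0.
Newton–Raphson from V/F = 0.47:
  V/F = 0.470: g = 0.2864, g' = -0.734 → V/F = 0.860
  V/F = 0.860: g = 0.0217, g' = -0.698 → V/F = 0.891
Converged at V/F = 0.891.
Compositions from xᵢ = zᵢ/(1+V/F(Kᵢ−1)), yᵢ = Kᵢxᵢ:
  acetaldehyde: x = 0.080, y = 0.265
  n-pentane: x = 0.186, y = 0.408
  1-propanol: x = 0.734, y = 0.327

y_1-propanol = 0.327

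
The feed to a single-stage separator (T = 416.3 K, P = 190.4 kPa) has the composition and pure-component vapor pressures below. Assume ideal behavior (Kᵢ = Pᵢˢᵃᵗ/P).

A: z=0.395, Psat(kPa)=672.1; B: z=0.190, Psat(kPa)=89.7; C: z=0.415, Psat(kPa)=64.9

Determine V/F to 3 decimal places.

Raoult's law: Kᵢ = Pᵢˢᵃᵗ/P = Pᵢˢᵃᵗ/190.4.
  K_A = 672.1/190.4 = 3.52994, K_B = 89.7/190.4 = 0.47111, K_C = 64.9/190.4 = 0.34086
Material balance + equilibrium reduce to Σ zᵢ(Kᵢ−1)/(1+V/F(Kᵢ−1)) = 0.
Check two-phase: ΣzᵢKᵢ = 1.625 > 1 and Σzᵢ/Kᵢ = 1.733 > 1, so g(0) = 0.625 > 0 and g(1) = -0.733 < 0.
Iterate (Newton) starting at V/F = 0.35:
  V/F = 0.350: g = 0.0511, g' = -1.096 → V/F = 0.397
  V/F = 0.397: g = 0.0012, g' = -1.046 → V/F = 0.398
Converged at V/F = 0.398.

V/F = 0.398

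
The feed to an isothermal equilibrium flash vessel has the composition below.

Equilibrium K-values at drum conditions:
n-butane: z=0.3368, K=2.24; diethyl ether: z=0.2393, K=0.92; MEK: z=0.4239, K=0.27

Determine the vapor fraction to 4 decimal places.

ψ = 0.1276

Newton iteration, ψ⁰ = 0.49:
  ψ = 0.4900: g = -0.24192, g' = -0.7496 → ψ = 0.1673
  ψ = 0.1673: g = -0.02600, g' = -0.6499 → ψ = 0.1273
  ψ = 0.1273: g = 0.00023, g' = -0.6624 → ψ = 0.1276
Converged at ψ = 0.1276.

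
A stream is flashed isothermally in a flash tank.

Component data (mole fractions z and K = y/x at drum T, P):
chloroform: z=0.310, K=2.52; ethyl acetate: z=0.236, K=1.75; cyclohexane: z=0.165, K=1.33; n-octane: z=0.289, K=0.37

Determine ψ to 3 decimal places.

Let ψ = V/F and solve Σ zᵢ(Kᵢ−1)/(1+ψ(Kᵢ−1)) = 0.
g(0) = ΣzᵢKᵢ − 1 = 0.521 and g(1) = 1 − Σzᵢ/Kᵢ = -0.163, so a root lies in (0, 1).
Newton iteration, ψ⁰ = 0.55:
  ψ = 0.550: g = 0.1494, g' = -0.560 → ψ = 0.817
  ψ = 0.817: g = -0.0121, g' = -0.691 → ψ = 0.799
Converged at ψ = 0.799.

ψ = 0.799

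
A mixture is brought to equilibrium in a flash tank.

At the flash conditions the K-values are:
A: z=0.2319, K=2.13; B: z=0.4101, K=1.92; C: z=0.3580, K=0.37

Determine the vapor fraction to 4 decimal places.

ψ = 0.6581

Newton–Raphson from ψ = 0.63:
  ψ = 0.6300: g = 0.01796, g' = -0.6308 → ψ = 0.6585
  ψ = 0.6585: g = -0.00022, g' = -0.6469 → ψ = 0.6581
Converged at ψ = 0.6581.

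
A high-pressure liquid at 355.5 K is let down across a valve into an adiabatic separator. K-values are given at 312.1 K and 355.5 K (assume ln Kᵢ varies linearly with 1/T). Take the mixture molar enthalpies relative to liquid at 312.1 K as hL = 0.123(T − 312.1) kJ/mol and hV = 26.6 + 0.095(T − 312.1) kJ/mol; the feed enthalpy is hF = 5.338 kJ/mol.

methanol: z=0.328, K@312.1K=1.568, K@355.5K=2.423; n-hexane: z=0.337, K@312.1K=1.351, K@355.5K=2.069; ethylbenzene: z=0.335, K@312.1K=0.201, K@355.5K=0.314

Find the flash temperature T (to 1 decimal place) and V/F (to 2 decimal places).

Adiabatic flash: solve Rachford–Rice at each trial T, then check hF = ψ·hV(T) + (1−ψ)·hL(T).
  T = 312.1 K: K = (1.568, 1.351, 0.201), RR gives ψ = 0.099, H_out = 2.636 kJ/mol
  T = 355.5 K: K = (2.423, 2.069, 0.314), RR gives ψ = 0.697, H_out = 23.043 kJ/mol
  T = 333.8 K: K = (1.977, 1.695, 0.255), RR gives ψ = 0.488, H_out = 15.342 kJ/mol
  T = 323.0 K: K = (1.768, 1.520, 0.227), RR gives ψ = 0.336, H_out = 10.171 kJ/mol
  T = 317.6 K: K = (1.668, 1.435, 0.214), RR gives ψ = 0.234, H_out = 6.863 kJ/mol
  T = 314.9 K: K = (1.618, 1.394, 0.208), RR gives ψ = 0.173, H_out = 4.923 kJ/mol
  T = 316.2 K: K = (1.642, 1.414, 0.211), RR gives ψ = 0.203, H_out = 5.885 kJ/mol
Linear interpolation between T = 314.9 (H_out = 4.923) and T = 316.2 (H_out = 5.885) on hF = 5.338 gives T ≈ 315.5 K, at which ψ = 0.19.

T = 315.5 K, V/F = 0.19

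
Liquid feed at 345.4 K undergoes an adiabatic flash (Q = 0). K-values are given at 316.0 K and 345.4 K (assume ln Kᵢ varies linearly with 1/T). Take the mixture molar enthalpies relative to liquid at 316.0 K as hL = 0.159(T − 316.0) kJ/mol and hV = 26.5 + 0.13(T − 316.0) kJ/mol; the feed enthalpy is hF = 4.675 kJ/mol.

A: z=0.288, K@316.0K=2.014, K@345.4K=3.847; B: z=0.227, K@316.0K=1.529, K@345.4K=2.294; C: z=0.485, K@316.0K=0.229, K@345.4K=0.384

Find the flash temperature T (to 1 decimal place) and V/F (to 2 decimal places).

Adiabatic flash: solve Rachford–Rice at each trial T, then check hF = ψ·hV(T) + (1−ψ)·hL(T).
  T = 316.0 K: K = (2.014, 1.529, 0.229), RR gives ψ = 0.059, H_out = 1.573 kJ/mol
  T = 345.4 K: K = (3.847, 2.294, 0.384), RR gives ψ = 0.594, H_out = 19.898 kJ/mol
  T = 330.7 K: K = (2.824, 1.890, 0.300), RR gives ψ = 0.378, H_out = 12.204 kJ/mol
  T = 323.4 K: K = (2.397, 1.705, 0.263), RR gives ψ = 0.245, H_out = 7.619 kJ/mol
  T = 319.7 K: K = (2.199, 1.616, 0.246), RR gives ψ = 0.161, H_out = 4.846 kJ/mol
  T = 317.9 K: K = (2.108, 1.573, 0.237), RR gives ψ = 0.114, H_out = 3.329 kJ/mol
Linear interpolation between T = 317.9 (H_out = 3.329) and T = 319.7 (H_out = 4.846) on hF = 4.675 gives T ≈ 319.5 K, at which ψ = 0.16.

T = 319.5 K, V/F = 0.16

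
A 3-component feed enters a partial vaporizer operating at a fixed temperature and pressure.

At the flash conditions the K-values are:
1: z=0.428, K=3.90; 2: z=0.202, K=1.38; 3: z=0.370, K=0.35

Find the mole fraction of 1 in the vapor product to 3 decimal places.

Newton iteration, β⁰ = 0.37:
  β = 0.370: g = 0.3494, g' = -1.131 → β = 0.679
  β = 0.679: g = 0.0486, g' = -0.928 → β = 0.731
Converged at β = 0.731.
Compositions from xᵢ = zᵢ/(1+β(Kᵢ−1)), yᵢ = Kᵢxᵢ:
  1: x = 0.137, y = 0.535
  2: x = 0.158, y = 0.218
  3: x = 0.705, y = 0.247

y_1 = 0.535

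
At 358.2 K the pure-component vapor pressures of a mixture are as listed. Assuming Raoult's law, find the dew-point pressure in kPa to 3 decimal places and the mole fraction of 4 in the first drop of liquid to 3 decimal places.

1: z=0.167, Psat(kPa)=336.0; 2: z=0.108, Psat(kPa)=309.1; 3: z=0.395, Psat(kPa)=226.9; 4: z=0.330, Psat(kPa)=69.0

Pdew = 135.687 kPa, x_4 = 0.649

At the dew point ψ → 1, so Σzᵢ/Kᵢ = 1 with Kᵢ = Pᵢˢᵃᵗ/P ⇒ 1/P = Σzᵢ/Pᵢˢᵃᵗ.
1/P = 0.167/336.0 + 0.108/309.1 + 0.395/226.9 + 0.330/69.0 = 0.007370 ⇒ P = 135.687 kPa
xᵢ = zᵢP/Pᵢˢᵃᵗ ⇒ x_4 = 0.330·135.687/69.0 = 0.649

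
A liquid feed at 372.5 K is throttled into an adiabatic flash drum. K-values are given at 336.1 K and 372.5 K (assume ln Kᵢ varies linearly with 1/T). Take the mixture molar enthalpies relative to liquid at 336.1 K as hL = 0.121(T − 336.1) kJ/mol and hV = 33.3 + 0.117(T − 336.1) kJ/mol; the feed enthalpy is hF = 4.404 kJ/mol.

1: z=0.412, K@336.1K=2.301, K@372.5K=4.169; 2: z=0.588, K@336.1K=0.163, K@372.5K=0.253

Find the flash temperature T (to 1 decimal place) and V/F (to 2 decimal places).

T = 341.3 K, V/F = 0.11

Adiabatic flash: solve Rachford–Rice at each trial T, then check hF = ψ·hV(T) + (1−ψ)·hL(T).
  T = 336.1 K: K = (2.301, 0.163), RR gives ψ = 0.040, H_out = 1.341 kJ/mol
  T = 372.5 K: K = (4.169, 0.253), RR gives ψ = 0.366, H_out = 16.539 kJ/mol
  T = 354.3 K: K = (3.145, 0.205), RR gives ψ = 0.244, H_out = 10.321 kJ/mol
  T = 345.2 K: K = (2.701, 0.184), RR gives ψ = 0.159, H_out = 6.389 kJ/mol
  T = 340.6 K: K = (2.494, 0.173), RR gives ψ = 0.104, H_out = 4.022 kJ/mol
  T = 342.9 K: K = (2.596, 0.178), RR gives ψ = 0.133, H_out = 5.245 kJ/mol
Linear interpolation between T = 340.6 (H_out = 4.022) and T = 342.9 (H_out = 5.245) on hF = 4.404 gives T ≈ 341.3 K, at which ψ = 0.11.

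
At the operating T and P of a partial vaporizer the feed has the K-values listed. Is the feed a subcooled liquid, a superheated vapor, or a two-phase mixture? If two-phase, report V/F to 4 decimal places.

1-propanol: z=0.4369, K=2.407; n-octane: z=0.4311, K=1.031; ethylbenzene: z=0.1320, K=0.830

ΣzᵢKᵢ = 1.6056; Σzᵢ/Kᵢ = 0.7587.
Since Σzᵢ/Kᵢ < 1 the mixture is above its dew point — single vapor phase.

superheated vapor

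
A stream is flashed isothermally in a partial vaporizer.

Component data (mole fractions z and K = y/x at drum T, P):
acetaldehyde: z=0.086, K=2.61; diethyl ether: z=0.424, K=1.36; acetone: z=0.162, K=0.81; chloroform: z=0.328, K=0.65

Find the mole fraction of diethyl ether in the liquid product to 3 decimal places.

Iterate (Newton) starting at ψ = 0.5:
  ψ = 0.500: g = 0.0329, g' = -0.174 → ψ = 0.689
  ψ = 0.689: g = 0.0012, g' = -0.163 → ψ = 0.697
Converged at ψ = 0.697.
Compositions from xᵢ = zᵢ/(1+ψ(Kᵢ−1)), yᵢ = Kᵢxᵢ:
  acetaldehyde: x = 0.041, y = 0.106
  diethyl ether: x = 0.339, y = 0.461
  acetone: x = 0.187, y = 0.151
  chloroform: x = 0.434, y = 0.282

x_diethyl ether = 0.339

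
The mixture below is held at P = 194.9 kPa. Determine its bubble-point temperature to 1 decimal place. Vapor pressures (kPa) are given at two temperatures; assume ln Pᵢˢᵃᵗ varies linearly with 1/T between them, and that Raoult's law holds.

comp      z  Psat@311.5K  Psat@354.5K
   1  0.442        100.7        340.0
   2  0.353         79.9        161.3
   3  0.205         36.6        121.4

Bubble-point temperature: ΣzᵢPᵢˢᵃᵗ(T) = P. Interpolate ln Pᵢˢᵃᵗ = aᵢ + bᵢ/T.
  T = 311.5 K: ΣzᵢPᵢˢᵃᵗ = 80.22 kPa
  T = 354.5 K: ΣzᵢPᵢˢᵃᵗ = 232.11 kPa
  T = 333.0 K: ΣzᵢPᵢˢᵃᵗ = 140.26 kPa
  T = 343.8 K: ΣzᵢPᵢˢᵃᵗ = 181.81 kPa
  T = 349.1 K: ΣzᵢPᵢˢᵃᵗ = 205.51 kPa
  T = 346.5 K: ΣzᵢPᵢˢᵃᵗ = 193.60 kPa
Interpolating between 346.5 K and 349.1 K gives T ≈ 346.8 K.

T = 346.8 K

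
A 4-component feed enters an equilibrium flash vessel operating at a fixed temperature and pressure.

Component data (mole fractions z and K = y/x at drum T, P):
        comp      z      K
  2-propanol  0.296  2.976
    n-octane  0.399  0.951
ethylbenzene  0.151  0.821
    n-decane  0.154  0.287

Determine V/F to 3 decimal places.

V/F = 0.651

Newton iteration, V/F⁰ = 0.5:
  V/F = 0.500: g = 0.0739, g' = -0.488 → V/F = 0.651
Converged at V/F = 0.651.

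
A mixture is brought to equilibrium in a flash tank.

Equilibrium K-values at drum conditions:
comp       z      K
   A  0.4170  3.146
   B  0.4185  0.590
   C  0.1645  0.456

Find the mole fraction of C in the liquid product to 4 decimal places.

Rachford–Rice: g(V/F) = Σ zᵢ(Kᵢ−1)/(1+V/F(Kᵢ−1)) = 0.
Check two-phase: ΣzᵢKᵢ = 1.6338 > 1 and Σzᵢ/Kᵢ = 1.2026 > 1, so g(0) = 0.6338 > 0 and g(1) = -0.2026 < 0.
Iterate (Newton) starting at V/F = 0.47:
  V/F = 0.4700: g = 0.11275, g' = -0.6718 → V/F = 0.6378
  V/F = 0.6378: g = 0.00840, g' = -0.5854 → V/F = 0.6522
Converged at V/F = 0.6522.
Compositions from xᵢ = zᵢ/(1+V/F(Kᵢ−1)), yᵢ = Kᵢxᵢ:
  A: x = 0.1738, y = 0.5467
  B: x = 0.5713, y = 0.3370
  C: x = 0.2550, y = 0.1163

x_C = 0.2550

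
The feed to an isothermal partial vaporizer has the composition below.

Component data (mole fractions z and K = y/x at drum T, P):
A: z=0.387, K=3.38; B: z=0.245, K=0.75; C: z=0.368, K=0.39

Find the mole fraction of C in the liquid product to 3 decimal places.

Material balance + equilibrium reduce to Σ zᵢ(Kᵢ−1)/(1+V/F(Kᵢ−1)) = 0.
g(0) = ΣzᵢKᵢ − 1 = 0.635 and g(1) = 1 − Σzᵢ/Kᵢ = -0.385, so a root lies in (0, 1).
Newton–Raphson from V/F = 0.45:
  V/F = 0.450: g = 0.0663, g' = -0.791 → V/F = 0.534
  V/F = 0.534: g = 0.0021, g' = -0.747 → V/F = 0.537
Converged at V/F = 0.537.
Compositions from xᵢ = zᵢ/(1+V/F(Kᵢ−1)), yᵢ = Kᵢxᵢ:
  A: x = 0.170, y = 0.574
  B: x = 0.283, y = 0.212
  C: x = 0.547, y = 0.213

x_C = 0.547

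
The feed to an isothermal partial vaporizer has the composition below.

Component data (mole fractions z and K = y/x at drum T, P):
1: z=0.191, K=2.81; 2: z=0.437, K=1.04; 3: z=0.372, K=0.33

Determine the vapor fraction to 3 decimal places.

Material balance + equilibrium reduce to Σ zᵢ(Kᵢ−1)/(1+ψ(Kᵢ−1)) = 0.
g(0) = ΣzᵢKᵢ − 1 = 0.114 and g(1) = 1 − Σzᵢ/Kᵢ = -0.615, so a root lies in (0, 1).
Newton iteration, ψ⁰ = 0.5:
  ψ = 0.500: g = -0.1762, g' = -0.551 → ψ = 0.180
  ψ = 0.180: g = -0.0054, g' = -0.573 → ψ = 0.171
Converged at ψ = 0.171.

ψ = 0.171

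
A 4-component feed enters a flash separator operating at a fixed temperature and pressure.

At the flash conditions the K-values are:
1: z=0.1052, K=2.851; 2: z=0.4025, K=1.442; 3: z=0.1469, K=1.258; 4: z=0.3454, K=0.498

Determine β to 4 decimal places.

Let β = V/F and solve Σ zᵢ(Kᵢ−1)/(1+β(Kᵢ−1)) = 0.
Feasibility: ΣzᵢKᵢ = 1.2371, Σzᵢ/Kᵢ = 1.1264 — both > 1, two phases present.
Newton iteration, β⁰ = 0.5:
  β = 0.5000: g = 0.04891, g' = -0.3128 → β = 0.6564
  β = 0.6564: g = -0.00037, g' = -0.3215 → β = 0.6552
Converged at β = 0.6552.

β = 0.6552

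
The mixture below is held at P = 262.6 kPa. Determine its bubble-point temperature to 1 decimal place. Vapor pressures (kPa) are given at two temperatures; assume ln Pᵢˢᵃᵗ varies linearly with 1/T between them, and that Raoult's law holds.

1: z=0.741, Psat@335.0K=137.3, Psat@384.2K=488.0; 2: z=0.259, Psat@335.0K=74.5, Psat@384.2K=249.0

Bubble-point temperature: ΣzᵢPᵢˢᵃᵗ(T) = P. Interpolate ln Pᵢˢᵃᵗ = aᵢ + bᵢ/T.
  T = 335.0 K: ΣzᵢPᵢˢᵃᵗ = 121.03 kPa
  T = 384.2 K: ΣzᵢPᵢˢᵃᵗ = 426.10 kPa
  T = 359.6 K: ΣzᵢPᵢˢᵃᵗ = 237.07 kPa
  T = 371.9 K: ΣzᵢPᵢˢᵃᵗ = 320.92 kPa
  T = 365.8 K: ΣzᵢPᵢˢᵃᵗ = 276.87 kPa
  T = 362.7 K: ΣzᵢPᵢˢᵃᵗ = 256.37 kPa
  T = 364.2 K: ΣzᵢPᵢˢᵃᵗ = 266.14 kPa
Interpolating between 362.7 K and 364.2 K gives T ≈ 363.7 K.

T = 363.7 K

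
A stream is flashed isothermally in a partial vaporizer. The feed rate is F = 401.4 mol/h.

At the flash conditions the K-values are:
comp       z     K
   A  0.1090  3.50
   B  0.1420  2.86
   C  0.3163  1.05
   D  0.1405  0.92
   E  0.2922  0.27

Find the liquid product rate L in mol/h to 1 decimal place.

L = 246.9 mol/h

Material balance + equilibrium reduce to Σ zᵢ(Kᵢ−1)/(1+β(Kᵢ−1)) = 0.
Check two-phase: ΣzᵢKᵢ = 1.3279 > 1 and Σzᵢ/Kᵢ = 1.6170 > 1, so g(0) = 0.3279 > 0 and g(1) = -0.6170 < 0.
Newton iteration, β⁰ = 0.56:
  β = 0.5600: g = -0.11427, g' = -0.6834 → β = 0.3928
  β = 0.3928: g = -0.00504, g' = -0.6452 → β = 0.3850
Converged at β = 0.3850.
Then V = β·F = 0.3850·401.4 = 154.5 mol/h and L = F − V = 246.9 mol/h.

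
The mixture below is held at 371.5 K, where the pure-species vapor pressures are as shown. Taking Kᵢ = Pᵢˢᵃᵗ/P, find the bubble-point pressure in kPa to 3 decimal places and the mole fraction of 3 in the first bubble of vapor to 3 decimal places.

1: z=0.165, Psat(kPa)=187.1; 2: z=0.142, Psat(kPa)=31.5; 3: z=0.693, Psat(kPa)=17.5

At the bubble point ψ → 0, so ΣzᵢKᵢ = 1 with Kᵢ = Pᵢˢᵃᵗ/P ⇒ P = ΣzᵢPᵢˢᵃᵗ.
P = 0.165·187.1 + 0.142·31.5 + 0.693·17.5 = 47.472 kPa
yᵢ = zᵢPᵢˢᵃᵗ/P ⇒ y_3 = 0.693·17.5/47.472 = 0.255

Pbub = 47.472 kPa, y_3 = 0.255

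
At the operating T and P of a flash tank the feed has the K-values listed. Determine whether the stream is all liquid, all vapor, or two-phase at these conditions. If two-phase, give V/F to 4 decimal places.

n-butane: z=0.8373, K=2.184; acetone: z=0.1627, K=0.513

all vapor

ΣzᵢKᵢ = 1.9121; Σzᵢ/Kᵢ = 0.7005.
Since Σzᵢ/Kᵢ < 1 the mixture is above its dew point — single vapor phase.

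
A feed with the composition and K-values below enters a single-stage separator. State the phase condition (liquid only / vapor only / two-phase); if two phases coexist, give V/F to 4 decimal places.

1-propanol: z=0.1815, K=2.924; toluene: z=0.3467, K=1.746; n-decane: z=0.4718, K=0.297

ΣzᵢKᵢ = 1.2762; Σzᵢ/Kᵢ = 1.8492.
Both exceed 1, so a two-phase solution exists.
Let ψ = V/F and solve Σ zᵢ(Kᵢ−1)/(1+ψ(Kᵢ−1)) = 0.
Iterate (Newton) starting at ψ = 0.46:
  ψ = 0.4600: g = -0.11238, g' = -0.8053 → ψ = 0.3205
  ψ = 0.3205: g = -0.00336, g' = -0.7713 → ψ = 0.3161
Converged at ψ = 0.3161.

two-phase, V/F = 0.3161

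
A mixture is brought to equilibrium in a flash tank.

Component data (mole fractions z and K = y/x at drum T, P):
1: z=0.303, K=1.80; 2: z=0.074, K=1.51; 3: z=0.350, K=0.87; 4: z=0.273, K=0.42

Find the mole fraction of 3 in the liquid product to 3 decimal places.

Newton iteration, ψ⁰ = 0.34:
  ψ = 0.340: g = -0.0221, g' = -0.283 → ψ = 0.262
Converged at ψ = 0.262.
Compositions from xᵢ = zᵢ/(1+ψ(Kᵢ−1)), yᵢ = Kᵢxᵢ:
  1: x = 0.251, y = 0.451
  2: x = 0.065, y = 0.099
  3: x = 0.362, y = 0.315
  4: x = 0.322, y = 0.135

x_3 = 0.362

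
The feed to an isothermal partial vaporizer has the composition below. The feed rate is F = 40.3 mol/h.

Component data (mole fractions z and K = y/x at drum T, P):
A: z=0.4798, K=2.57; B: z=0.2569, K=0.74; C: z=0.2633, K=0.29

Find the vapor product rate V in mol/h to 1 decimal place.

V = 23.3 mol/h

Newton–Raphson from V/F = 0.36:
  V/F = 0.3600: g = 0.15645, g' = -0.7434 → V/F = 0.5704
  V/F = 0.5704: g = 0.00476, g' = -0.7280 → V/F = 0.5770
Converged at V/F = 0.5770.
Then V = V/F·F = 0.5770·40.3 = 23.3 mol/h and L = F − V = 17.0 mol/h.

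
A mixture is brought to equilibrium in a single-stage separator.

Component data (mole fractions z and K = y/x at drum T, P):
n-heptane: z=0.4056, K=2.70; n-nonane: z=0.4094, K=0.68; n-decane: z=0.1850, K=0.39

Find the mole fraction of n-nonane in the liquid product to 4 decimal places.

x_n-nonane = 0.5071

Material balance + equilibrium reduce to Σ zᵢ(Kᵢ−1)/(1+β(Kᵢ−1)) = 0.
g(0) = ΣzᵢKᵢ − 1 = 0.4457 and g(1) = 1 − Σzᵢ/Kᵢ = -0.2266, so a root lies in (0, 1).
Iterate (Newton) starting at β = 0.69:
  β = 0.6900: g = -0.04569, g' = -0.5226 → β = 0.6026
  β = 0.6026: g = -0.00013, g' = -0.5225 → β = 0.6023
Converged at β = 0.6023.
Compositions from xᵢ = zᵢ/(1+β(Kᵢ−1)), yᵢ = Kᵢxᵢ:
  n-heptane: x = 0.2004, y = 0.5411
  n-nonane: x = 0.5071, y = 0.3449
  n-decane: x = 0.2925, y = 0.1141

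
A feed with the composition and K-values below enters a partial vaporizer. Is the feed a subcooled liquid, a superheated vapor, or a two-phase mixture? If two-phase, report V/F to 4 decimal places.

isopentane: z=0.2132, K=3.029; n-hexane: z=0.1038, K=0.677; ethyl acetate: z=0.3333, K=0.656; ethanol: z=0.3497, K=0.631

two-phase, V/F = 0.2172

ΣzᵢKᵢ = 1.1554; Σzᵢ/Kᵢ = 1.2860.
Both exceed 1, so a two-phase solution exists.
Newton iteration, ψ⁰ = 0.5:
  ψ = 0.5000: g = -0.12196, g' = -0.3608 → ψ = 0.1620
  ψ = 0.1620: g = 0.03153, g' = -0.6073 → ψ = 0.2139
  ψ = 0.2139: g = 0.00178, g' = -0.5414 → ψ = 0.2172
Converged at ψ = 0.2172.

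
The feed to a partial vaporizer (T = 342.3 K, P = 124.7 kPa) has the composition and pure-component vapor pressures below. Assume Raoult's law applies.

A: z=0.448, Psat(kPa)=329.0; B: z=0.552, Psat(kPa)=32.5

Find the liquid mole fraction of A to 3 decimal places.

Raoult's law: Kᵢ = Pᵢˢᵃᵗ/P = Pᵢˢᵃᵗ/124.7.
  K_A = 329.0/124.7 = 2.63833, K_B = 32.5/124.7 = 0.26063
Rachford–Rice: g(ψ) = Σ zᵢ(Kᵢ−1)/(1+ψ(Kᵢ−1)) = 0.
g(0) = ΣzᵢKᵢ − 1 = 0.326 and g(1) = 1 − Σzᵢ/Kᵢ = -1.288, so a root lies in (0, 1).
Binary case is linear: z₁(K₁−1)(1+ψ(K₂−1)) + z₂(K₂−1)(1+ψ(K₁−1)) = 0
⇒ ψ = [z₁(K₁−1)+z₂(K₂−1)] / [−(K₁−1)(K₂−1)] = 0.3258/1.2113 = 0.269
Compositions from xᵢ = zᵢ/(1+ψ(Kᵢ−1)), yᵢ = Kᵢxᵢ:
  A: x = 0.311, y = 0.820
  B: x = 0.689, y = 0.180

x_A = 0.311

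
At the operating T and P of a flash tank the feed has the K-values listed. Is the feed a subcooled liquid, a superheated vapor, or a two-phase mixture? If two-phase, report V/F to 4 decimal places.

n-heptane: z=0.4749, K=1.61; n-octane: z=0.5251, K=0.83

superheated vapor

ΣzᵢKᵢ = 1.2004; Σzᵢ/Kᵢ = 0.9276.
Since Σzᵢ/Kᵢ < 1 the mixture is above its dew point — single vapor phase.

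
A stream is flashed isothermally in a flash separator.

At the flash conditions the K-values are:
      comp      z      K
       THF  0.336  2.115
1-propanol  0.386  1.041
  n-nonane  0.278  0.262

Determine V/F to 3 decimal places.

V/F = 0.367

Material balance + equilibrium reduce to Σ zᵢ(Kᵢ−1)/(1+V/F(Kᵢ−1)) = 0.
Feasibility: ΣzᵢKᵢ = 1.185, Σzᵢ/Kᵢ = 1.591 — both > 1, two phases present.
Iterate (Newton) starting at V/F = 0.36:
  V/F = 0.360: g = 0.0035, g' = -0.494 → V/F = 0.367
Converged at V/F = 0.367.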